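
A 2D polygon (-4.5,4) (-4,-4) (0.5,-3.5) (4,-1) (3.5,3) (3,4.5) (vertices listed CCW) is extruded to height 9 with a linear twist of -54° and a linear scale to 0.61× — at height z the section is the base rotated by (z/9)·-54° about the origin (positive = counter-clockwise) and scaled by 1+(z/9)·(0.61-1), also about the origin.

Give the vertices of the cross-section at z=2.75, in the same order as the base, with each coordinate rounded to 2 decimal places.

Cross-section at z=2.75: (-2.80,4.50) (-4.38,-2.38) (-0.45,-3.08) (3.13,-1.85) (3.71,1.66) (3.66,3.05)

t = z/height = 2.75/9 = 0.305556
s = 1 + (scale-1)·z/height = 1 + (0.61-1)·2.75/9 = 0.880833
θ = twist·z/height = -54°·2.75/9 = -16.5000° = -0.287979 rad
cos θ = 0.958820, sin θ = -0.284015 (intermediates below are computed at full precision and shown rounded to 5 d.p.)
v1: (-4.5,4) → rotate → (-3.17863,5.11335) → ×s → (-2.79984,4.50401) → (-2.80,4.50)
v2: (-4,-4) → rotate → (-4.97134,-2.69922) → ×s → (-4.37892,-2.37756) → (-4.38,-2.38)
v3: (0.5,-3.5) → rotate → (-0.51464,-3.49788) → ×s → (-0.45332,-3.08105) → (-0.45,-3.08)
v4: (4,-1) → rotate → (3.55126,-2.09488) → ×s → (3.12807,-1.84524) → (3.13,-1.85)
v5: (3.5,3) → rotate → (4.20792,1.88241) → ×s → (3.70647,1.65809) → (3.71,1.66)
v6: (3,4.5) → rotate → (4.15453,3.46264) → ×s → (3.65945,3.05001) → (3.66,3.05)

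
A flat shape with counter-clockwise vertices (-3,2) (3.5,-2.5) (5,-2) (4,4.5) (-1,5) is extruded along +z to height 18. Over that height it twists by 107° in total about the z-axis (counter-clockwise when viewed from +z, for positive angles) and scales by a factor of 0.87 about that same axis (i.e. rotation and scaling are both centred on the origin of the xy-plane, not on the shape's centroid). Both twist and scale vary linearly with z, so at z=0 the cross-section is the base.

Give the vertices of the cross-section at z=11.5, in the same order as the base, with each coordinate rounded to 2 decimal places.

t = z/height = 11.5/18 = 0.638889
s = 1 + (scale-1)·z/height = 1 + (0.87-1)·11.5/18 = 0.916944
θ = twist·z/height = 107°·11.5/18 = 68.3611° = 1.193126 rad
cos θ = 0.368756, sin θ = 0.929526 (intermediates below are computed at full precision and shown rounded to 5 d.p.)
v1: (-3,2) → rotate → (-2.96532,-2.05107) → ×s → (-2.71903,-1.88072) → (-2.72,-1.88)
v2: (3.5,-2.5) → rotate → (3.61446,2.33145) → ×s → (3.31426,2.13781) → (3.31,2.14)
v3: (5,-2) → rotate → (3.70283,3.91012) → ×s → (3.39529,3.58536) → (3.40,3.59)
v4: (4,4.5) → rotate → (-2.70785,5.37751) → ×s → (-2.48294,4.93087) → (-2.48,4.93)
v5: (-1,5) → rotate → (-5.01639,0.91425) → ×s → (-4.59975,0.83832) → (-4.60,0.84)

Cross-section at z=11.5: (-2.72,-1.88) (3.31,2.14) (3.40,3.59) (-2.48,4.93) (-4.60,0.84)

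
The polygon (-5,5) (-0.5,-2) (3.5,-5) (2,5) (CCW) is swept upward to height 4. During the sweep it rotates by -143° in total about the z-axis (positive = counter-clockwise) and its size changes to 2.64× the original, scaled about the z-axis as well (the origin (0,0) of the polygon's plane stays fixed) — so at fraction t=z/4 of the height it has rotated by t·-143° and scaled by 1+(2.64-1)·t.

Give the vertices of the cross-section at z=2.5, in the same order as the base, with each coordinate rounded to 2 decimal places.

Cross-section at z=2.5: (10.01,10.23) (-4.06,0.97) (-10.05,-7.20) (10.17,-3.94)

t = z/height = 2.5/4 = 0.625
s = 1 + (scale-1)·z/height = 1 + (2.64-1)·2.5/4 = 2.025000
θ = twist·z/height = -143°·2.5/4 = -89.3750° = -1.559888 rad
cos θ = 0.010908, sin θ = -0.999941 (intermediates below are computed at full precision and shown rounded to 5 d.p.)
v1: (-5,5) → rotate → (4.94516,5.05424) → ×s → (10.01395,10.23484) → (10.01,10.23)
v2: (-0.5,-2) → rotate → (-2.00534,0.47815) → ×s → (-4.06080,0.96826) → (-4.06,0.97)
v3: (3.5,-5) → rotate → (-4.96152,-3.55433) → ×s → (-10.04709,-7.19752) → (-10.05,-7.20)
v4: (2,5) → rotate → (5.02152,-1.94534) → ×s → (10.16858,-3.93931) → (10.17,-3.94)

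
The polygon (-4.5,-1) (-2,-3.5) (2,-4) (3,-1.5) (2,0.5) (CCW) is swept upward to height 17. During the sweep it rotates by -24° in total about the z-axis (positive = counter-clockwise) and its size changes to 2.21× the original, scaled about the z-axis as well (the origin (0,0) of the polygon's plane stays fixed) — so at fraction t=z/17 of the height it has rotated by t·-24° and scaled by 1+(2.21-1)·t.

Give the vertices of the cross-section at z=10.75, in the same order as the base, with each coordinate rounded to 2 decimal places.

Cross-section at z=10.75: (-8.13,0.38) (-5.02,-5.04) (1.56,-7.74) (4.42,-3.94) (3.64,-0.07)

t = z/height = 10.75/17 = 0.632353
s = 1 + (scale-1)·z/height = 1 + (2.21-1)·10.75/17 = 1.765147
θ = twist·z/height = -24°·10.75/17 = -15.1765° = -0.264879 rad
cos θ = 0.965124, sin θ = -0.261793 (intermediates below are computed at full precision and shown rounded to 5 d.p.)
v1: (-4.5,-1) → rotate → (-4.60485,0.21294) → ×s → (-8.12824,0.37588) → (-8.13,0.38)
v2: (-2,-3.5) → rotate → (-2.84652,-2.85435) → ×s → (-5.02453,-5.03835) → (-5.02,-5.04)
v3: (2,-4) → rotate → (0.88308,-4.38408) → ×s → (1.55876,-7.73855) → (1.56,-7.74)
v4: (3,-1.5) → rotate → (2.50268,-2.23306) → ×s → (4.41760,-3.94169) → (4.42,-3.94)
v5: (2,0.5) → rotate → (2.06114,-0.04102) → ×s → (3.63822,-0.07241) → (3.64,-0.07)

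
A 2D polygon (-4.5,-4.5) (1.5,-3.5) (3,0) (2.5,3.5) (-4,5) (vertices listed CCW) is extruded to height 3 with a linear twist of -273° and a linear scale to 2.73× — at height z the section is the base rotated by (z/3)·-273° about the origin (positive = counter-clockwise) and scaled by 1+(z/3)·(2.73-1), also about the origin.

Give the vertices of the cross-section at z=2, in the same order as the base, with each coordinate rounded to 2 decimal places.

Cross-section at z=2: (10.02,9.35) (-2.97,7.64) (-6.46,0.23) (-5.64,-7.34) (8.23,-11.06)

t = z/height = 2/3 = 0.666667
s = 1 + (scale-1)·z/height = 1 + (2.73-1)·2/3 = 2.153333
θ = twist·z/height = -273°·2/3 = -182.0000° = -3.176499 rad
cos θ = -0.999391, sin θ = 0.034899 (intermediates below are computed at full precision and shown rounded to 5 d.p.)
v1: (-4.5,-4.5) → rotate → (4.65431,4.34021) → ×s → (10.02227,9.34592) → (10.02,9.35)
v2: (1.5,-3.5) → rotate → (-1.37694,3.55022) → ×s → (-2.96501,7.64480) → (-2.97,7.64)
v3: (3,0) → rotate → (-2.99817,0.10470) → ×s → (-6.45606,0.22545) → (-6.46,0.23)
v4: (2.5,3.5) → rotate → (-2.62063,-3.41062) → ×s → (-5.64308,-7.34420) → (-5.64,-7.34)
v5: (-4,5) → rotate → (3.82307,-5.13655) → ×s → (8.23234,-11.06071) → (8.23,-11.06)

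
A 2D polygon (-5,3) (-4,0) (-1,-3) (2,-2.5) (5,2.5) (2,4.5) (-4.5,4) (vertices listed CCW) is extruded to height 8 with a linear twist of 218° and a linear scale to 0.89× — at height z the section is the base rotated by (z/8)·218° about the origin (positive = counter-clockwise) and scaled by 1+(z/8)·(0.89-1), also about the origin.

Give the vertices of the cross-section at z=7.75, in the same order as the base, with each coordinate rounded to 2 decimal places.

Cross-section at z=7.75: (5.21,0.02) (3.06,1.85) (-0.62,2.76) (-2.69,0.99) (-2.66,-4.22) (0.55,-4.36) (5.29,-0.98)

t = z/height = 7.75/8 = 0.96875
s = 1 + (scale-1)·z/height = 1 + (0.89-1)·7.75/8 = 0.893438
θ = twist·z/height = 218°·7.75/8 = 211.1875° = 3.685917 rad
cos θ = -0.855477, sin θ = -0.517840 (intermediates below are computed at full precision and shown rounded to 5 d.p.)
v1: (-5,3) → rotate → (5.83091,0.02277) → ×s → (5.20955,0.02034) → (5.21,0.02)
v2: (-4,0) → rotate → (3.42191,2.07136) → ×s → (3.05726,1.85063) → (3.06,1.85)
v3: (-1,-3) → rotate → (-0.69804,3.08427) → ×s → (-0.62366,2.75560) → (-0.62,2.76)
v4: (2,-2.5) → rotate → (-3.00556,1.10301) → ×s → (-2.68528,0.98547) → (-2.69,0.99)
v5: (5,2.5) → rotate → (-2.98279,-4.72790) → ×s → (-2.66493,-4.22408) → (-2.66,-4.22)
v6: (2,4.5) → rotate → (0.61933,-4.88533) → ×s → (0.55333,-4.36474) → (0.55,-4.36)
v7: (-4.5,4) → rotate → (5.92101,-1.09163) → ×s → (5.29005,-0.97530) → (5.29,-0.98)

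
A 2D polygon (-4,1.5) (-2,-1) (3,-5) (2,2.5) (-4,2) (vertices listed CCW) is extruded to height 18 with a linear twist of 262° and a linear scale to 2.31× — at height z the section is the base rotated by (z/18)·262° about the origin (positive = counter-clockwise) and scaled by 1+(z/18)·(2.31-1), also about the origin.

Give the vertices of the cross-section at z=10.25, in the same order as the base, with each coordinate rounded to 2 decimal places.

Cross-section at z=10.25: (4.66,-5.83) (3.89,-0.29) (-0.03,10.18) (-5.23,-1.96) (4.21,-6.58)

t = z/height = 10.25/18 = 0.569444
s = 1 + (scale-1)·z/height = 1 + (2.31-1)·10.25/18 = 1.745972
θ = twist·z/height = 262°·10.25/18 = 149.1944° = 2.603934 rad
cos θ = -0.858910, sin θ = 0.512126 (intermediates below are computed at full precision and shown rounded to 5 d.p.)
v1: (-4,1.5) → rotate → (2.66745,-3.33687) → ×s → (4.65730,-5.82608) → (4.66,-5.83)
v2: (-2,-1) → rotate → (2.22995,-0.16534) → ×s → (3.89342,-0.28868) → (3.89,-0.29)
v3: (3,-5) → rotate → (-0.01610,5.83093) → ×s → (-0.02811,10.18064) → (-0.03,10.18)
v4: (2,2.5) → rotate → (-2.99814,-1.12302) → ×s → (-5.23466,-1.96077) → (-5.23,-1.96)
v5: (-4,2) → rotate → (2.41139,-3.76633) → ×s → (4.21022,-6.57590) → (4.21,-6.58)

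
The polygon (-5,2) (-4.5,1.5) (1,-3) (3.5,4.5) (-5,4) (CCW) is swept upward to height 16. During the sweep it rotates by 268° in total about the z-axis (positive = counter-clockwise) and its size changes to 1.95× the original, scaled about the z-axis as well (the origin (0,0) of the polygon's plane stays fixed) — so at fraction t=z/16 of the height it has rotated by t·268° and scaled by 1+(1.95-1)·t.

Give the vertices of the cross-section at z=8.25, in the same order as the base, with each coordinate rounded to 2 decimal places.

t = z/height = 8.25/16 = 0.515625
s = 1 + (scale-1)·z/height = 1 + (1.95-1)·8.25/16 = 1.489844
θ = twist·z/height = 268°·8.25/16 = 138.1875° = 2.411827 rad
cos θ = -0.745331, sin θ = 0.666695 (intermediates below are computed at full precision and shown rounded to 5 d.p.)
v1: (-5,2) → rotate → (2.39326,-4.82414) → ×s → (3.56559,-7.18721) → (3.57,-7.19)
v2: (-4.5,1.5) → rotate → (2.35394,-4.11812) → ×s → (3.50701,-6.13536) → (3.51,-6.14)
v3: (1,-3) → rotate → (1.25475,2.90269) → ×s → (1.86939,4.32455) → (1.87,4.32)
v4: (3.5,4.5) → rotate → (-5.60878,-1.02055) → ×s → (-8.35621,-1.52047) → (-8.36,-1.52)
v5: (-5,4) → rotate → (1.05987,-6.31480) → ×s → (1.57904,-9.40806) → (1.58,-9.41)

Cross-section at z=8.25: (3.57,-7.19) (3.51,-6.14) (1.87,4.32) (-8.36,-1.52) (1.58,-9.41)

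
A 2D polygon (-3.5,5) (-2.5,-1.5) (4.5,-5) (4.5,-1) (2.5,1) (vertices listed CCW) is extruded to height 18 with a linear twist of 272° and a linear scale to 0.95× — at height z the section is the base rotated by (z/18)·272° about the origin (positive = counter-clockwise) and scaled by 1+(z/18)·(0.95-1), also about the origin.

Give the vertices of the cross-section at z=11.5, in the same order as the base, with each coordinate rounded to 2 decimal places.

Cross-section at z=11.5: (2.84,-5.18) (2.56,1.18) (-3.81,5.28) (-4.23,1.43) (-2.51,-0.70)

t = z/height = 11.5/18 = 0.638889
s = 1 + (scale-1)·z/height = 1 + (0.95-1)·11.5/18 = 0.968056
θ = twist·z/height = 272°·11.5/18 = 173.7778° = 3.032994 rad
cos θ = -0.994109, sin θ = 0.108385 (intermediates below are computed at full precision and shown rounded to 5 d.p.)
v1: (-3.5,5) → rotate → (2.93746,-5.34989) → ×s → (2.84362,-5.17899) → (2.84,-5.18)
v2: (-2.5,-1.5) → rotate → (2.64785,1.22020) → ×s → (2.56327,1.18122) → (2.56,1.18)
v3: (4.5,-5) → rotate → (-3.93157,5.45828) → ×s → (-3.80597,5.28392) → (-3.81,5.28)
v4: (4.5,-1) → rotate → (-4.36511,1.48184) → ×s → (-4.22566,1.43450) → (-4.23,1.43)
v5: (2.5,1) → rotate → (-2.59366,-0.72315) → ×s → (-2.51080,-0.70005) → (-2.51,-0.70)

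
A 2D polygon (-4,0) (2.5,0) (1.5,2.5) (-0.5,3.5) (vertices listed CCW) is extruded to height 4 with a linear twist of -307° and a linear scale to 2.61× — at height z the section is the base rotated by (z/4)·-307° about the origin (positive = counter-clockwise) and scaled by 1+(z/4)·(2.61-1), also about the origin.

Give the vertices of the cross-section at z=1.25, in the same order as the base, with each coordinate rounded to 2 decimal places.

Cross-section at z=1.25: (0.62,5.98) (-0.39,-3.74) (3.50,-2.63) (5.31,0.20)

t = z/height = 1.25/4 = 0.3125
s = 1 + (scale-1)·z/height = 1 + (2.61-1)·1.25/4 = 1.503125
θ = twist·z/height = -307°·1.25/4 = -95.9375° = -1.674425 rad
cos θ = -0.103444, sin θ = -0.994635 (intermediates below are computed at full precision and shown rounded to 5 d.p.)
v1: (-4,0) → rotate → (0.41377,3.97854) → ×s → (0.62195,5.98024) → (0.62,5.98)
v2: (2.5,0) → rotate → (-0.25861,-2.48659) → ×s → (-0.38872,-3.73765) → (-0.39,-3.74)
v3: (1.5,2.5) → rotate → (2.33142,-1.75056) → ×s → (3.50442,-2.63131) → (3.50,-2.63)
v4: (-0.5,3.5) → rotate → (3.53295,0.13527) → ×s → (5.31046,0.20332) → (5.31,0.20)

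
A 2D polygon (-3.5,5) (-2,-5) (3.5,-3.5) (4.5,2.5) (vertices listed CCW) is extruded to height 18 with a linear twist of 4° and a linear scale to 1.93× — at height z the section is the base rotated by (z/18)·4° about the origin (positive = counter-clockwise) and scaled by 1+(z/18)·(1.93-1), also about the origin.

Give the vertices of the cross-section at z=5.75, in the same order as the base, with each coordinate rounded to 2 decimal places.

Cross-section at z=5.75: (-4.68,6.38) (-2.45,-6.54) (4.64,-4.44) (5.76,3.37)

t = z/height = 5.75/18 = 0.319444
s = 1 + (scale-1)·z/height = 1 + (1.93-1)·5.75/18 = 1.297083
θ = twist·z/height = 4°·5.75/18 = 1.2778° = 0.022301 rad
cos θ = 0.999751, sin θ = 0.022300 (intermediates below are computed at full precision and shown rounded to 5 d.p.)
v1: (-3.5,5) → rotate → (-3.61063,4.92071) → ×s → (-4.68328,6.38257) → (-4.68,6.38)
v2: (-2,-5) → rotate → (-1.88800,-5.04336) → ×s → (-2.44890,-6.54165) → (-2.45,-6.54)
v3: (3.5,-3.5) → rotate → (3.57718,-3.42108) → ×s → (4.63990,-4.43743) → (4.64,-4.44)
v4: (4.5,2.5) → rotate → (4.44313,2.59973) → ×s → (5.76311,3.37206) → (5.76,3.37)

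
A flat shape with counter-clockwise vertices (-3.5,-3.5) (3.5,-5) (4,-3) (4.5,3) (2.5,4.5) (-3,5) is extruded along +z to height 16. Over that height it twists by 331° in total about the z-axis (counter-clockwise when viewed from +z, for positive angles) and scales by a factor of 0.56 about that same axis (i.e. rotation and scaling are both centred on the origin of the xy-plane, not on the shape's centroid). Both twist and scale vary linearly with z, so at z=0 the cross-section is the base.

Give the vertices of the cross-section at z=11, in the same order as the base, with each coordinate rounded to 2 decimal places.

Cross-section at z=11: (-0.15,3.45) (-4.22,0.55) (-3.43,-0.65) (-0.57,-3.73) (1.14,-3.40) (3.99,-0.81)

t = z/height = 11/16 = 0.6875
s = 1 + (scale-1)·z/height = 1 + (0.56-1)·11/16 = 0.697500
θ = twist·z/height = 331°·11/16 = 227.5625° = 3.971715 rad
cos θ = -0.674786, sin θ = -0.738014 (intermediates below are computed at full precision and shown rounded to 5 d.p.)
v1: (-3.5,-3.5) → rotate → (-0.22130,4.94480) → ×s → (-0.15436,3.44900) → (-0.15,3.45)
v2: (3.5,-5) → rotate → (-6.05182,0.79088) → ×s → (-4.22114,0.55164) → (-4.22,0.55)
v3: (4,-3) → rotate → (-4.91318,-0.92770) → ×s → (-3.42695,-0.64707) → (-3.43,-0.65)
v4: (4.5,3) → rotate → (-0.82249,-5.34542) → ×s → (-0.57369,-3.72843) → (-0.57,-3.73)
v5: (2.5,4.5) → rotate → (1.63410,-4.88157) → ×s → (1.13978,-3.40489) → (1.14,-3.40)
v6: (-3,5) → rotate → (5.71443,-1.15989) → ×s → (3.98581,-0.80902) → (3.99,-0.81)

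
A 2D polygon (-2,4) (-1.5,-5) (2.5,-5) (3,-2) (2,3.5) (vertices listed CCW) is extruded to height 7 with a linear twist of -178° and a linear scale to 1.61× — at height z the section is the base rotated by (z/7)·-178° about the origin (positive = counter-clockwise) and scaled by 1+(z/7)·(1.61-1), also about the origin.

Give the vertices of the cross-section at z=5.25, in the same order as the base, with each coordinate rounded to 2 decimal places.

t = z/height = 5.25/7 = 0.75
s = 1 + (scale-1)·z/height = 1 + (1.61-1)·5.25/7 = 1.457500
θ = twist·z/height = -178°·5.25/7 = -133.5000° = -2.330015 rad
cos θ = -0.688355, sin θ = -0.725374 (intermediates below are computed at full precision and shown rounded to 5 d.p.)
v1: (-2,4) → rotate → (4.27821,-1.30267) → ×s → (6.23549,-1.89864) → (6.24,-1.90)
v2: (-1.5,-5) → rotate → (-2.59434,4.52983) → ×s → (-3.78125,6.60223) → (-3.78,6.60)
v3: (2.5,-5) → rotate → (-5.34776,1.62834) → ×s → (-7.79436,2.37330) → (-7.79,2.37)
v4: (3,-2) → rotate → (-3.51581,-0.79941) → ×s → (-5.12430,-1.16515) → (-5.12,-1.17)
v5: (2,3.5) → rotate → (1.16210,-3.85999) → ×s → (1.69376,-5.62594) → (1.69,-5.63)

Cross-section at z=5.25: (6.24,-1.90) (-3.78,6.60) (-7.79,2.37) (-5.12,-1.17) (1.69,-5.63)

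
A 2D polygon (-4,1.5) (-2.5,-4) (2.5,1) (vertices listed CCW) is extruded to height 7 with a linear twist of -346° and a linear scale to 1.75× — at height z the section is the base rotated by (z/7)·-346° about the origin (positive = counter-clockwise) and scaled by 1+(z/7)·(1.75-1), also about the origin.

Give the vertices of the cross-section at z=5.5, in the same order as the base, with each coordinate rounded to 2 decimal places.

Cross-section at z=5.5: (-2.59,-6.28) (6.23,-4.18) (-1.46,4.02)

t = z/height = 5.5/7 = 0.785714
s = 1 + (scale-1)·z/height = 1 + (1.75-1)·5.5/7 = 1.589286
θ = twist·z/height = -346°·5.5/7 = -271.8571° = -4.744802 rad
cos θ = 0.032408, sin θ = 0.999475 (intermediates below are computed at full precision and shown rounded to 5 d.p.)
v1: (-4,1.5) → rotate → (-1.62884,-3.94929) → ×s → (-2.58870,-6.27655) → (-2.59,-6.28)
v2: (-2.5,-4) → rotate → (3.91688,-2.62832) → ×s → (6.22504,-4.17715) → (6.23,-4.18)
v3: (2.5,1) → rotate → (-0.91846,2.53109) → ×s → (-1.45969,4.02263) → (-1.46,4.02)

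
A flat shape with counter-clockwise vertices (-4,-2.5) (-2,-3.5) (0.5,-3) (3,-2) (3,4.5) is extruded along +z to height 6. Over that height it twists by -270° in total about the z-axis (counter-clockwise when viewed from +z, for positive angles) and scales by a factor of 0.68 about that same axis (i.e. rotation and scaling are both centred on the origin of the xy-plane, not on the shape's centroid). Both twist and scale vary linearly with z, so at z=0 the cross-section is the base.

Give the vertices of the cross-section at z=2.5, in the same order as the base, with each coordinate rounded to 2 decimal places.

Cross-section at z=2.5: (-0.68,4.03) (-2.14,2.76) (-2.57,0.59) (-2.60,-1.74) (2.61,-3.89)

t = z/height = 2.5/6 = 0.416667
s = 1 + (scale-1)·z/height = 1 + (0.68-1)·2.5/6 = 0.866667
θ = twist·z/height = -270°·2.5/6 = -112.5000° = -1.963495 rad
cos θ = -0.382683, sin θ = -0.923880 (intermediates below are computed at full precision and shown rounded to 5 d.p.)
v1: (-4,-2.5) → rotate → (-0.77897,4.65223) → ×s → (-0.67510,4.03193) → (-0.68,4.03)
v2: (-2,-3.5) → rotate → (-2.46821,3.18715) → ×s → (-2.13912,2.76220) → (-2.14,2.76)
v3: (0.5,-3) → rotate → (-2.96298,0.68611) → ×s → (-2.56792,0.59463) → (-2.57,0.59)
v4: (3,-2) → rotate → (-2.99581,-2.00627) → ×s → (-2.59637,-1.73877) → (-2.60,-1.74)
v5: (3,4.5) → rotate → (3.00941,-4.49371) → ×s → (2.60815,-3.89455) → (2.61,-3.89)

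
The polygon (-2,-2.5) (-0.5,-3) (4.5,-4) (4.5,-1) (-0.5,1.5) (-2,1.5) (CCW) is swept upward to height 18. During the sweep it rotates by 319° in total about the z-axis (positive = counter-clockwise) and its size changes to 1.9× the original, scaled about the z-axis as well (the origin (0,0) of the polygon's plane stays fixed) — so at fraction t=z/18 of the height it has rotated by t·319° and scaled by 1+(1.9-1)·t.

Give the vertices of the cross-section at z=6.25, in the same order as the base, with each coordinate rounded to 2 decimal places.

Cross-section at z=6.25: (4.00,-1.29) (3.91,0.78) (2.82,7.38) (-0.87,5.99) (-1.61,-1.31) (-0.91,-3.15)

t = z/height = 6.25/18 = 0.347222
s = 1 + (scale-1)·z/height = 1 + (1.9-1)·6.25/18 = 1.312500
θ = twist·z/height = 319°·6.25/18 = 110.7639° = 1.933195 rad
cos θ = -0.354518, sin θ = 0.935049 (intermediates below are computed at full precision and shown rounded to 5 d.p.)
v1: (-2,-2.5) → rotate → (3.04666,-0.98380) → ×s → (3.99874,-1.29124) → (4.00,-1.29)
v2: (-0.5,-3) → rotate → (2.98241,0.59603) → ×s → (3.91441,0.78229) → (3.91,0.78)
v3: (4.5,-4) → rotate → (2.14487,5.62579) → ×s → (2.81514,7.38385) → (2.82,7.38)
v4: (4.5,-1) → rotate → (-0.66028,4.56224) → ×s → (-0.86662,5.98794) → (-0.87,5.99)
v5: (-0.5,1.5) → rotate → (-1.22532,-0.99930) → ×s → (-1.60823,-1.31158) → (-1.61,-1.31)
v6: (-2,1.5) → rotate → (-0.69354,-2.40188) → ×s → (-0.91027,-3.15246) → (-0.91,-3.15)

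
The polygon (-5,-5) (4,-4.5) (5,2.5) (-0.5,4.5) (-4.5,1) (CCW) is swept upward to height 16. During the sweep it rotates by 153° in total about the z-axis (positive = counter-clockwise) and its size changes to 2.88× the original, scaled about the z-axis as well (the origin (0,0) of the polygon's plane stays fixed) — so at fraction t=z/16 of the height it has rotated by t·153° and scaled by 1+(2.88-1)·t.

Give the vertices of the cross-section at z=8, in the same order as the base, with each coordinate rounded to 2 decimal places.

t = z/height = 8/16 = 0.5
s = 1 + (scale-1)·z/height = 1 + (2.88-1)·8/16 = 1.940000
θ = twist·z/height = 153°·8/16 = 76.5000° = 1.335177 rad
cos θ = 0.233445, sin θ = 0.972370 (intermediates below are computed at full precision and shown rounded to 5 d.p.)
v1: (-5,-5) → rotate → (3.69462,-6.02908) → ×s → (7.16757,-11.69641) → (7.17,-11.70)
v2: (4,-4.5) → rotate → (5.30945,2.83898) → ×s → (10.30033,5.50761) → (10.30,5.51)
v3: (5,2.5) → rotate → (-1.26370,5.44546) → ×s → (-2.45157,10.56420) → (-2.45,10.56)
v4: (-0.5,4.5) → rotate → (-4.49239,0.56432) → ×s → (-8.71523,1.09478) → (-8.72,1.09)
v5: (-4.5,1) → rotate → (-2.02287,-4.14222) → ×s → (-3.92438,-8.03591) → (-3.92,-8.04)

Cross-section at z=8: (7.17,-11.70) (10.30,5.51) (-2.45,10.56) (-8.72,1.09) (-3.92,-8.04)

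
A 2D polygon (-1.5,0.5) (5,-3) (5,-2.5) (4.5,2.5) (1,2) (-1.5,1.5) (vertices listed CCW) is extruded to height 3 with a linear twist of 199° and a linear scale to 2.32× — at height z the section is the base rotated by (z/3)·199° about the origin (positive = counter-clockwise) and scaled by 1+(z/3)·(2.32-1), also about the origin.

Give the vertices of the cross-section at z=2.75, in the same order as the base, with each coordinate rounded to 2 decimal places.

Cross-section at z=2.75: (3.36,-0.96) (-11.32,6.16) (-11.27,5.05) (-9.70,-5.94) (-2.02,-4.51) (3.45,-3.17)

t = z/height = 2.75/3 = 0.916667
s = 1 + (scale-1)·z/height = 1 + (2.32-1)·2.75/3 = 2.210000
θ = twist·z/height = 199°·2.75/3 = 182.4167° = 3.183771 rad
cos θ = -0.999111, sin θ = -0.042166 (intermediates below are computed at full precision and shown rounded to 5 d.p.)
v1: (-1.5,0.5) → rotate → (1.51975,-0.43631) → ×s → (3.35865,-0.96424) → (3.36,-0.96)
v2: (5,-3) → rotate → (-5.12205,2.78650) → ×s → (-11.31973,6.15817) → (-11.32,6.16)
v3: (5,-2.5) → rotate → (-5.10097,2.28695) → ×s → (-11.27314,5.05415) → (-11.27,5.05)
v4: (4.5,2.5) → rotate → (-4.39058,-2.68752) → ×s → (-9.70319,-5.93943) → (-9.70,-5.94)
v5: (1,2) → rotate → (-0.91478,-2.04039) → ×s → (-2.02166,-4.50926) → (-2.02,-4.51)
v6: (-1.5,1.5) → rotate → (1.56192,-1.43542) → ×s → (3.45183,-3.17227) → (3.45,-3.17)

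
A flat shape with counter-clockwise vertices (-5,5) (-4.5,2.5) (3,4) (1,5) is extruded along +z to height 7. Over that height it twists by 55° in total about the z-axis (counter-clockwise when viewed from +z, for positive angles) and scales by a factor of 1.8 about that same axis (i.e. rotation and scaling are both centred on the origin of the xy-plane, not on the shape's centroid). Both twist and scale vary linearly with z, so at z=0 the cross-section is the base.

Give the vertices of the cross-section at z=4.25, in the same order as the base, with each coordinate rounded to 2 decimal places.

Cross-section at z=4.25: (-10.29,2.11) (-7.63,-0.58) (0.45,7.41) (-2.85,7.02)

t = z/height = 4.25/7 = 0.607143
s = 1 + (scale-1)·z/height = 1 + (1.8-1)·4.25/7 = 1.485714
θ = twist·z/height = 55°·4.25/7 = 33.3929° = 0.582815 rad
cos θ = 0.834916, sin θ = 0.550377 (intermediates below are computed at full precision and shown rounded to 5 d.p.)
v1: (-5,5) → rotate → (-6.92647,1.42270) → ×s → (-10.29075,2.11372) → (-10.29,2.11)
v2: (-4.5,2.5) → rotate → (-5.13307,-0.38940) → ×s → (-7.62627,-0.57854) → (-7.63,-0.58)
v3: (3,4) → rotate → (0.30324,4.99080) → ×s → (0.45053,7.41490) → (0.45,7.41)
v4: (1,5) → rotate → (-1.91697,4.72496) → ×s → (-2.84806,7.01994) → (-2.85,7.02)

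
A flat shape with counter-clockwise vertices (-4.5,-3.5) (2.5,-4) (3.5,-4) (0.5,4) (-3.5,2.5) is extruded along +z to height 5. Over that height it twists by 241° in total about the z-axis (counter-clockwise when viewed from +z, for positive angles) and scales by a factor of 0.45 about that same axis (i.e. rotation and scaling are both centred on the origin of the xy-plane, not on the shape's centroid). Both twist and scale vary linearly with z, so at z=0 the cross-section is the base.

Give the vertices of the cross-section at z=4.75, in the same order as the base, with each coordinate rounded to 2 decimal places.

Cross-section at z=4.75: (0.15,2.72) (-2.22,0.35) (-2.54,-0.01) (1.28,-1.43) (2.00,0.48)

t = z/height = 4.75/5 = 0.95
s = 1 + (scale-1)·z/height = 1 + (0.45-1)·4.75/5 = 0.477500
θ = twist·z/height = 241°·4.75/5 = 228.9500° = 3.995931 rad
cos θ = -0.656717, sin θ = -0.754137 (intermediates below are computed at full precision and shown rounded to 5 d.p.)
v1: (-4.5,-3.5) → rotate → (0.31575,5.69213) → ×s → (0.15077,2.71799) → (0.15,2.72)
v2: (2.5,-4) → rotate → (-4.65834,0.74153) → ×s → (-2.22436,0.35408) → (-2.22,0.35)
v3: (3.5,-4) → rotate → (-5.31506,-0.01261) → ×s → (-2.53794,-0.00602) → (-2.54,-0.01)
v4: (0.5,4) → rotate → (2.68819,-3.00394) → ×s → (1.28361,-1.43438) → (1.28,-1.43)
v5: (-3.5,2.5) → rotate → (4.18385,0.99769) → ×s → (1.99779,0.47639) → (2.00,0.48)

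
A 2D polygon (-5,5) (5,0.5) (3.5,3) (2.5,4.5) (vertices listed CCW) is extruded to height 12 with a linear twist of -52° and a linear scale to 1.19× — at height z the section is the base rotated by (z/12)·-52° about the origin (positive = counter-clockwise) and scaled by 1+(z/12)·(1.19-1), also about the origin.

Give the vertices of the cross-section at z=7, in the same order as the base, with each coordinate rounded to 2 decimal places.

t = z/height = 7/12 = 0.583333
s = 1 + (scale-1)·z/height = 1 + (1.19-1)·7/12 = 1.110833
θ = twist·z/height = -52°·7/12 = -30.3333° = -0.529417 rad
cos θ = 0.863102, sin θ = -0.505030 (intermediates below are computed at full precision and shown rounded to 5 d.p.)
v1: (-5,5) → rotate → (-1.79036,6.84066) → ×s → (-1.98879,7.59883) → (-1.99,7.60)
v2: (5,0.5) → rotate → (4.56802,-2.09360) → ×s → (5.07431,-2.32564) → (5.07,-2.33)
v3: (3.5,3) → rotate → (4.53595,0.82170) → ×s → (5.03868,0.91277) → (5.04,0.91)
v4: (2.5,4.5) → rotate → (4.43039,2.62138) → ×s → (4.92142,2.91192) → (4.92,2.91)

Cross-section at z=7: (-1.99,7.60) (5.07,-2.33) (5.04,0.91) (4.92,2.91)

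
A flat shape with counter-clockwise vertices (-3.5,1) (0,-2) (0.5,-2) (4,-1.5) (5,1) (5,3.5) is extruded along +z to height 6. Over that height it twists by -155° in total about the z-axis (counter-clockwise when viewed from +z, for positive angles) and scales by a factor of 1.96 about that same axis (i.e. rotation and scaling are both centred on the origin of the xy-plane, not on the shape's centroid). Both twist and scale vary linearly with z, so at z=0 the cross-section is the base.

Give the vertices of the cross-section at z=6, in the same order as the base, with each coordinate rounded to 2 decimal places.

t = z/height = 6/6 = 1
s = 1 + (scale-1)·z/height = 1 + (1.96-1)·6/6 = 1.960000
θ = twist·z/height = -155°·6/6 = -155.0000° = -2.705260 rad
cos θ = -0.906308, sin θ = -0.422618 (intermediates below are computed at full precision and shown rounded to 5 d.p.)
v1: (-3.5,1) → rotate → (3.59470,0.57286) → ×s → (7.04560,1.12280) → (7.05,1.12)
v2: (0,-2) → rotate → (-0.84524,1.81262) → ×s → (-1.65666,3.55273) → (-1.66,3.55)
v3: (0.5,-2) → rotate → (-1.29839,1.60131) → ×s → (-2.54485,3.13856) → (-2.54,3.14)
v4: (4,-1.5) → rotate → (-4.25916,-0.33101) → ×s → (-8.34795,-0.64878) → (-8.35,-0.65)
v5: (5,1) → rotate → (-4.10892,-3.01940) → ×s → (-8.05348,-5.91802) → (-8.05,-5.92)
v6: (5,3.5) → rotate → (-3.05238,-5.28517) → ×s → (-5.98266,-10.35893) → (-5.98,-10.36)

Cross-section at z=6: (7.05,1.12) (-1.66,3.55) (-2.54,3.14) (-8.35,-0.65) (-8.05,-5.92) (-5.98,-10.36)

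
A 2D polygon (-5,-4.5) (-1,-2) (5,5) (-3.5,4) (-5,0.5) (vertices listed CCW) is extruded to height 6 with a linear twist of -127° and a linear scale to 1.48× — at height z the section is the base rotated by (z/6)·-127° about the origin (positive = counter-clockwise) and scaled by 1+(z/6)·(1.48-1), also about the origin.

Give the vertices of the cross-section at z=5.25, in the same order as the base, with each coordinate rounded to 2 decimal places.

Cross-section at z=5.25: (-3.40,8.93) (-2.14,2.35) (4.06,-9.18) (7.09,2.59) (3.22,6.37)

t = z/height = 5.25/6 = 0.875
s = 1 + (scale-1)·z/height = 1 + (1.48-1)·5.25/6 = 1.420000
θ = twist·z/height = -127°·5.25/6 = -111.1250° = -1.939497 rad
cos θ = -0.360404, sin θ = -0.932796 (intermediates below are computed at full precision and shown rounded to 5 d.p.)
v1: (-5,-4.5) → rotate → (-2.39556,6.28580) → ×s → (-3.40170,8.92583) → (-3.40,8.93)
v2: (-1,-2) → rotate → (-1.50519,1.65360) → ×s → (-2.13737,2.34812) → (-2.14,2.35)
v3: (5,5) → rotate → (2.86196,-6.46600) → ×s → (4.06399,-9.18172) → (4.06,-9.18)
v4: (-3.5,4) → rotate → (4.99260,1.82317) → ×s → (7.08949,2.58890) → (7.09,2.59)
v5: (-5,0.5) → rotate → (2.26842,4.48378) → ×s → (3.22115,6.36697) → (3.22,6.37)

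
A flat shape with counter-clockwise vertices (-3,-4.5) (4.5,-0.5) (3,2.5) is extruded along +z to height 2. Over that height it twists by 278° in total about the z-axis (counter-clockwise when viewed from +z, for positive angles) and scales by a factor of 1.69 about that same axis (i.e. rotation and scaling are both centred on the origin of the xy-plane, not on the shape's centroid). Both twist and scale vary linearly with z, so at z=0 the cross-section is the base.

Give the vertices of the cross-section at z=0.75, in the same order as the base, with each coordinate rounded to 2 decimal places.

Cross-section at z=0.75: (6.42,-2.27) (-0.78,5.65) (-3.98,2.89)

t = z/height = 0.75/2 = 0.375
s = 1 + (scale-1)·z/height = 1 + (1.69-1)·0.75/2 = 1.258750
θ = twist·z/height = 278°·0.75/2 = 104.2500° = 1.819506 rad
cos θ = -0.246153, sin θ = 0.969231 (intermediates below are computed at full precision and shown rounded to 5 d.p.)
v1: (-3,-4.5) → rotate → (5.10000,-1.80000) → ×s → (6.41962,-2.26575) → (6.42,-2.27)
v2: (4.5,-0.5) → rotate → (-0.62307,4.48462) → ×s → (-0.78429,5.64501) → (-0.78,5.65)
v3: (3,2.5) → rotate → (-3.16154,2.29231) → ×s → (-3.97958,2.88544) → (-3.98,2.89)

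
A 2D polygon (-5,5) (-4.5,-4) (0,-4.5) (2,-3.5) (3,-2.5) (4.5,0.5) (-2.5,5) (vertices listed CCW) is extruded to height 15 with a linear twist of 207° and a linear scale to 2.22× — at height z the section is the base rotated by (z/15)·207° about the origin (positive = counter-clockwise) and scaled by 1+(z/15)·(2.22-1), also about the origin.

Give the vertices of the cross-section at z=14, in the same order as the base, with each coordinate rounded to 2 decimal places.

t = z/height = 14/15 = 0.933333
s = 1 + (scale-1)·z/height = 1 + (2.22-1)·14/15 = 2.138667
θ = twist·z/height = 207°·14/15 = 193.2000° = 3.371976 rad
cos θ = -0.973579, sin θ = -0.228351 (intermediates below are computed at full precision and shown rounded to 5 d.p.)
v1: (-5,5) → rotate → (6.00965,-3.72614) → ×s → (12.85264,-7.96897) → (12.85,-7.97)
v2: (-4.5,-4) → rotate → (3.46770,4.92189) → ×s → (7.41626,10.52629) → (7.42,10.53)
v3: (0,-4.5) → rotate → (-1.02758,4.38111) → ×s → (-2.19765,9.36972) → (-2.20,9.37)
v4: (2,-3.5) → rotate → (-2.74639,2.95082) → ×s → (-5.87360,6.31083) → (-5.87,6.31)
v5: (3,-2.5) → rotate → (-3.49161,1.74889) → ×s → (-7.46740,3.74030) → (-7.47,3.74)
v6: (4.5,0.5) → rotate → (-4.26693,-1.51437) → ×s → (-9.12554,-3.23873) → (-9.13,-3.24)
v7: (-2.5,5) → rotate → (3.57570,-4.29702) → ×s → (7.64723,-9.18989) → (7.65,-9.19)

Cross-section at z=14: (12.85,-7.97) (7.42,10.53) (-2.20,9.37) (-5.87,6.31) (-7.47,3.74) (-9.13,-3.24) (7.65,-9.19)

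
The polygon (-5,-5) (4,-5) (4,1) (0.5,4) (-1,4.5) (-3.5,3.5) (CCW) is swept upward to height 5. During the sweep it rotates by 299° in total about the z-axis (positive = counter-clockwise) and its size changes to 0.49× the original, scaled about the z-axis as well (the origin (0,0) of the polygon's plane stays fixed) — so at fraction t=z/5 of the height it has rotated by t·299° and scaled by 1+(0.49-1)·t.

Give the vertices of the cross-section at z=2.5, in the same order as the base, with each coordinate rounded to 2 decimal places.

Cross-section at z=2.5: (5.10,1.32) (-0.68,4.72) (-2.95,0.87) (-1.83,-2.38) (-1.06,-3.27) (0.92,-3.57)

t = z/height = 2.5/5 = 0.5
s = 1 + (scale-1)·z/height = 1 + (0.49-1)·2.5/5 = 0.745000
θ = twist·z/height = 299°·2.5/5 = 149.5000° = 2.609267 rad
cos θ = -0.861629, sin θ = 0.507538 (intermediates below are computed at full precision and shown rounded to 5 d.p.)
v1: (-5,-5) → rotate → (6.84584,1.77045) → ×s → (5.10015,1.31899) → (5.10,1.32)
v2: (4,-5) → rotate → (-0.90882,6.33830) → ×s → (-0.67707,4.72203) → (-0.68,4.72)
v3: (4,1) → rotate → (-3.95406,1.16852) → ×s → (-2.94577,0.87055) → (-2.95,0.87)
v4: (0.5,4) → rotate → (-2.46097,-3.19275) → ×s → (-1.83342,-2.37860) → (-1.83,-2.38)
v5: (-1,4.5) → rotate → (-1.42229,-4.38487) → ×s → (-1.05961,-3.26673) → (-1.06,-3.27)
v6: (-3.5,3.5) → rotate → (1.23932,-4.79209) → ×s → (0.92329,-3.57010) → (0.92,-3.57)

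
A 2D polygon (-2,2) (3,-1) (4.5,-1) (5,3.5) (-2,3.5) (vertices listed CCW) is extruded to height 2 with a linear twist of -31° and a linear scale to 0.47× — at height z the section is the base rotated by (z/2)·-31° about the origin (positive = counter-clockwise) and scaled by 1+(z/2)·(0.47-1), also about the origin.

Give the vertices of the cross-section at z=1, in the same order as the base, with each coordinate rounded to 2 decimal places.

Cross-section at z=1: (-1.02,1.81) (1.93,-1.30) (2.99,-1.59) (4.23,1.50) (-0.73,2.87)

t = z/height = 1/2 = 0.5
s = 1 + (scale-1)·z/height = 1 + (0.47-1)·1/2 = 0.735000
θ = twist·z/height = -31°·1/2 = -15.5000° = -0.270526 rad
cos θ = 0.963630, sin θ = -0.267238 (intermediates below are computed at full precision and shown rounded to 5 d.p.)
v1: (-2,2) → rotate → (-1.39278,2.46174) → ×s → (-1.02370,1.80938) → (-1.02,1.81)
v2: (3,-1) → rotate → (2.62365,-1.76535) → ×s → (1.92838,-1.29753) → (1.93,-1.30)
v3: (4.5,-1) → rotate → (4.06910,-2.16620) → ×s → (2.99079,-1.59216) → (2.99,-1.59)
v4: (5,3.5) → rotate → (5.75349,2.03651) → ×s → (4.22881,1.49684) → (4.23,1.50)
v5: (-2,3.5) → rotate → (-0.99193,3.90718) → ×s → (-0.72907,2.87178) → (-0.73,2.87)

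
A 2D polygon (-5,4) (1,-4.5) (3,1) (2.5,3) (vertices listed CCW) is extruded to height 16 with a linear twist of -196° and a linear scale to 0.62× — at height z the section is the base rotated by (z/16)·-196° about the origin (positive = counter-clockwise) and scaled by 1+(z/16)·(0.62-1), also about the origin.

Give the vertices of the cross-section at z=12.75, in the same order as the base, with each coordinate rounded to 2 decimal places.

Cross-section at z=12.75: (4.32,-1.14) (-1.90,2.59) (-1.63,-1.48) (-0.75,-2.62)

t = z/height = 12.75/16 = 0.796875
s = 1 + (scale-1)·z/height = 1 + (0.62-1)·12.75/16 = 0.697188
θ = twist·z/height = -196°·12.75/16 = -156.1875° = -2.725986 rad
cos θ = -0.914872, sin θ = -0.403745 (intermediates below are computed at full precision and shown rounded to 5 d.p.)
v1: (-5,4) → rotate → (6.18934,-1.64076) → ×s → (4.31513,-1.14392) → (4.32,-1.14)
v2: (1,-4.5) → rotate → (-2.73172,3.71318) → ×s → (-1.90452,2.58878) → (-1.90,2.59)
v3: (3,1) → rotate → (-2.34087,-2.12611) → ×s → (-1.63203,-1.48229) → (-1.63,-1.48)
v4: (2.5,3) → rotate → (-1.07594,-3.75398) → ×s → (-0.75013,-2.61723) → (-0.75,-2.62)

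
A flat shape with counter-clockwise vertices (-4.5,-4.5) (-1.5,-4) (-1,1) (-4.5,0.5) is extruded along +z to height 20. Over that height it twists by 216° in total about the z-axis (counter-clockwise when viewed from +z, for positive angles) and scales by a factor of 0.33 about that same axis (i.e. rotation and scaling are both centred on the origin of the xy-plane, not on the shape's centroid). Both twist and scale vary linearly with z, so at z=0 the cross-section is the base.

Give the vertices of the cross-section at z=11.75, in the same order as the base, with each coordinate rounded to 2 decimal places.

Cross-section at z=11.75: (3.82,-0.54) (2.49,0.73) (-0.12,-0.85) (1.40,-2.36)

t = z/height = 11.75/20 = 0.5875
s = 1 + (scale-1)·z/height = 1 + (0.33-1)·11.75/20 = 0.606375
θ = twist·z/height = 216°·11.75/20 = 126.9000° = 2.214823 rad
cos θ = -0.600420, sin θ = 0.799685 (intermediates below are computed at full precision and shown rounded to 5 d.p.)
v1: (-4.5,-4.5) → rotate → (6.30047,-0.89669) → ×s → (3.82045,-0.54373) → (3.82,-0.54)
v2: (-1.5,-4) → rotate → (4.09937,1.20215) → ×s → (2.48575,0.72896) → (2.49,0.73)
v3: (-1,1) → rotate → (-0.19926,-1.40010) → ×s → (-0.12083,-0.84899) → (-0.12,-0.85)
v4: (-4.5,0.5) → rotate → (2.30205,-3.89879) → ×s → (1.39590,-2.36413) → (1.40,-2.36)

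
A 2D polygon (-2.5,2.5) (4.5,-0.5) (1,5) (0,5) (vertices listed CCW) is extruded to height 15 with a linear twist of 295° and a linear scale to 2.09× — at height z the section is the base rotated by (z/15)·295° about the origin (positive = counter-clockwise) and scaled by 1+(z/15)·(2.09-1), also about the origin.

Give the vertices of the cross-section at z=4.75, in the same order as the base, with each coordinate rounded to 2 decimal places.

Cross-section at z=4.75: (-3.16,-3.56) (0.31,6.08) (-6.79,0.94) (-6.71,-0.40)

t = z/height = 4.75/15 = 0.316667
s = 1 + (scale-1)·z/height = 1 + (2.09-1)·4.75/15 = 1.345167
θ = twist·z/height = 295°·4.75/15 = 93.4167° = 1.630428 rad
cos θ = -0.059597, sin θ = 0.998223 (intermediates below are computed at full precision and shown rounded to 5 d.p.)
v1: (-2.5,2.5) → rotate → (-2.34656,-2.64455) → ×s → (-3.15652,-3.55736) → (-3.16,-3.56)
v2: (4.5,-0.5) → rotate → (0.23093,4.52180) → ×s → (0.31063,6.08257) → (0.31,6.08)
v3: (1,5) → rotate → (-5.05071,0.70024) → ×s → (-6.79405,0.94194) → (-6.79,0.94)
v4: (0,5) → rotate → (-4.99111,-0.29798) → ×s → (-6.71388,-0.40084) → (-6.71,-0.40)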